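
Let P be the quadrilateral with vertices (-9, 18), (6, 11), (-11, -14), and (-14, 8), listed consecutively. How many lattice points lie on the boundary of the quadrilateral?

Along each edge there are gcd(|Δx|,|Δy|)+1 lattice points, so counting each shared vertex once the boundary has gcd(15,7) + gcd(17,25) + gcd(3,22) + gcd(5,10) = 1+1+1+5 = 8.

8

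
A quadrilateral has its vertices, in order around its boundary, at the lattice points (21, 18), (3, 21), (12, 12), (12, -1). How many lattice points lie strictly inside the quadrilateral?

114

By the shoelace formula, twice the signed area is |[21·21 − 3·18] + [3·12 − 12·21] + [12·(-1) − 12·12] + [12·18 − 21·(-1)]| = 252, so the area is 126.
Summing gcd(|Δx|,|Δy|) over the edges gives the boundary count: gcd(18,3) + gcd(9,9) + gcd(0,13) + gcd(9,19) = 3+9+13+1 = 26.
Pick's theorem gives I = A − B/2 + 1 = 126 − 26/2 + 1 = 114.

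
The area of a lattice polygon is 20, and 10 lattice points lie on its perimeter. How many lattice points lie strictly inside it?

Pick's theorem A = I + B/2 − 1 rearranges to I = A − B/2 + 1 = 20 − 10/2 + 1 = 16.

16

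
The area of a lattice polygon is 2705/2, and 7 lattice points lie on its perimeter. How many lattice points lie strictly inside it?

Pick's theorem A = I + B/2 − 1 rearranges to I = A − B/2 + 1 = 2705/2 − 7/2 + 1 = 1350.

1350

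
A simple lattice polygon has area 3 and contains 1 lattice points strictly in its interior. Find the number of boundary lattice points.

6

Pick's theorem gives A = I + B/2 − 1, so B = 2(A − I + 1) = 2(3 − 1 + 1) = 6.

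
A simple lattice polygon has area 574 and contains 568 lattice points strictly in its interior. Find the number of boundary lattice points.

Pick's theorem gives A = I + B/2 − 1, so B = 2(A − I + 1) = 2(574 − 568 + 1) = 14.

14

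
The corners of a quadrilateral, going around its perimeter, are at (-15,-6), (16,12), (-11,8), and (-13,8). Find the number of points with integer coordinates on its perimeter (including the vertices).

6

Summing gcd(|Δx|,|Δy|) over the edges gives the boundary count: gcd(31,18) + gcd(27,4) + gcd(2,0) + gcd(2,14) = 1+1+2+2 = 6.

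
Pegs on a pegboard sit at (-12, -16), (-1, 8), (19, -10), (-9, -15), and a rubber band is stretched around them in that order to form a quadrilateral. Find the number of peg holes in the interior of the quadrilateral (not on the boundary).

331

Using the shoelace formula, 2A = |[(-12)·8 − (-1)·(-16)] + [(-1)·(-10) − 19·8] + [19·(-15) − (-9)·(-10)] + [(-9)·(-16) − (-12)·(-15)]| = 665, so the area is 332.5.
Along each edge there are gcd(|Δx|,|Δy|)+1 lattice points, so counting each shared vertex once the boundary has gcd(11,24) + gcd(20,18) + gcd(28,5) + gcd(3,1) = 1+2+1+1 = 5.
Pick's theorem gives I = A − B/2 + 1 = 332.5 − 5/2 + 1 = 331.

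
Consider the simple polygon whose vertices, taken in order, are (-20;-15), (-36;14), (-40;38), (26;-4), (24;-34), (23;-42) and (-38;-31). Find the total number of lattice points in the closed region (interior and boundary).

The shoelace formula gives twice the area as |((-20)·14 − (-36)·(-15)) + ((-36)·38 − (-40)·14) + ((-40)·(-4) − 26·38) + (26·(-34) − 24·(-4)) + (24·(-42) − 23·(-34)) + (23·(-31) − (-38)·(-42)) + ((-38)·(-15) − (-20)·(-31))| = 5829, so the area is 5829/2.
The number of boundary lattice points is Σ gcd(|Δx|,|Δy|) = gcd(16,29) + gcd(4,24) + gcd(66,42) + gcd(2,30) + gcd(1,8) + gcd(61,11) + gcd(18,16) = 1+4+6+2+1+1+2 = 17.
Pick's theorem gives I = A − B/2 + 1 = 5829/2 − 17/2 + 1 = 2907, so the closed region contains I + B = 2907 + 17 = 2924 lattice points.

2924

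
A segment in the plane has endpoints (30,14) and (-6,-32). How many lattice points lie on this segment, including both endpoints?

3

The number of lattice points on a segment between lattice points is gcd(|Δx|,|Δy|) + 1 = gcd(36,46) + 1 = 2 + 1 = 3.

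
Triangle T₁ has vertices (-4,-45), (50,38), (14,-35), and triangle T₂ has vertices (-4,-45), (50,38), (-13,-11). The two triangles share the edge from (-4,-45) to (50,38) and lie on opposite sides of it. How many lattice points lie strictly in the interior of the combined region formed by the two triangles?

The union is the simple quadrilateral with vertices (-4,-45), (14,-35), (50,38), (-13,-11) in order.
By the shoelace formula, twice the signed area is |((-4)·(-35) − 14·(-45)) + (14·38 − 50·(-35)) + (50·(-11) − (-13)·38) + ((-13)·(-45) − (-4)·(-11))| = 3537, so the area is 1768.5.
The number of boundary lattice points is Σ gcd(|Δx|,|Δy|) = gcd(18,10) + gcd(36,73) + gcd(63,49) + gcd(9,34) = 2+1+7+1 = 11.
By Pick's theorem I = A − B/2 + 1 = 1768.5 − 11/2 + 1 = 1764.

1764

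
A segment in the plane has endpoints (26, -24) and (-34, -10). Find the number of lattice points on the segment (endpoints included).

The number of lattice points on a segment between lattice points is gcd(|Δx|,|Δy|) + 1 = gcd(60,14) + 1 = 2 + 1 = 3.

3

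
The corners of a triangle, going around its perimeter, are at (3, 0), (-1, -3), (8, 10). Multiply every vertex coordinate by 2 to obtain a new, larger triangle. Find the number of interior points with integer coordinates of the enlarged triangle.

Using the shoelace formula, 2A = |(3·(-3) − (-1)·0) + ((-1)·10 − 8·(-3)) + (8·0 − 3·10)| = 25, so the area is 12.5.
Along each edge there are gcd(|Δx|,|Δy|)+1 lattice points, so counting each shared vertex once the boundary has gcd(4,3) + gcd(9,13) + gcd(5,10) = 1+1+5 = 7.
Scaling by 2 multiplies the area by 2² = 4 (so the new area is 50) and multiplies the boundary lattice-point count by 2, giving 14.
By Pick's theorem, the interior count of the dilated polygon is 50 − 14/2 + 1 = 44.

44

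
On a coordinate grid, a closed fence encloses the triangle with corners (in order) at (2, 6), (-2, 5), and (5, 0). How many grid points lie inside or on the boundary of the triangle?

By the shoelace formula, twice the signed area is |(2·5 − (-2)·6) + ((-2)·0 − 5·5) + (5·6 − 2·0)| = 27, so the area is 13.5.
Summing gcd(|Δx|,|Δy|) over the edges gives the boundary count: gcd(4,1) + gcd(7,5) + gcd(3,6) = 1+1+3 = 5.
Pick's theorem gives I = A − B/2 + 1 = 13.5 − 5/2 + 1 = 12, so the closed region contains I + B = 12 + 5 = 17 lattice points.

17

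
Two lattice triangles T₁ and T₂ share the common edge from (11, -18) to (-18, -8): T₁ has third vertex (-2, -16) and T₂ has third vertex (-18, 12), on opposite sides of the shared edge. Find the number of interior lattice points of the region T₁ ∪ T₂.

The union is the simple quadrilateral with vertices (11, -18), (-2, -16), (-18, -8), (-18, 12) in order.
Using the shoelace formula, 2A = |(11·(-16) − (-2)·(-18)) + ((-2)·(-8) − (-18)·(-16)) + ((-18)·12 − (-18)·(-8)) + ((-18)·(-18) − 11·12)| = 652, so the area is 326.
Summing gcd(|Δx|,|Δy|) over the edges gives the boundary count: gcd(13,2) + gcd(16,8) + gcd(0,20) + gcd(29,30) = 1+8+20+1 = 30.
By Pick's theorem I = A − B/2 + 1 = 326 − 30/2 + 1 = 312.

312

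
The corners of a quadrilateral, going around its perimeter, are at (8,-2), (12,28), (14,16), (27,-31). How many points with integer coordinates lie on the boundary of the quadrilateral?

Summing gcd(|Δx|,|Δy|) over the edges gives the boundary count: gcd(4,30) + gcd(2,12) + gcd(13,47) + gcd(19,29) = 2+2+1+1 = 6.

6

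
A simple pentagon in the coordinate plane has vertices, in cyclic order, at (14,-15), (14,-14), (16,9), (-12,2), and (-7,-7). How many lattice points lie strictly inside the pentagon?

398

By the shoelace formula, twice the signed area is |[14·(-14) − 14·(-15)] + [14·9 − 16·(-14)] + [16·2 − (-12)·9] + [(-12)·(-7) − (-7)·2] + [(-7)·(-15) − 14·(-7)]| = 805, so the area is 402.5.
The number of boundary lattice points is Σ gcd(|Δx|,|Δy|) = gcd(0,1) + gcd(2,23) + gcd(28,7) + gcd(5,9) + gcd(21,8) = 1+1+7+1+1 = 11.
By Pick's theorem A = I + B/2 − 1, so I = 402.5 − 11/2 + 1 = 398.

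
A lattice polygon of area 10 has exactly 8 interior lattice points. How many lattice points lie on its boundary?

6

Pick's theorem gives A = I + B/2 − 1, so B = 2(A − I + 1) = 2(10 − 8 + 1) = 6.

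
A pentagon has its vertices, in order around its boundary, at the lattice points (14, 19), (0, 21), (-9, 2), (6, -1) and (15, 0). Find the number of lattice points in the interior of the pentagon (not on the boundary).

By the shoelace formula, twice the signed area is |[14·21 − 0·19] + [0·2 − (-9)·21] + [(-9)·(-1) − 6·2] + [6·0 − 15·(-1)] + [15·19 − 14·0]| = 780, so the area is 390.
The number of boundary lattice points is Σ gcd(|Δx|,|Δy|) = gcd(14,2) + gcd(9,19) + gcd(15,3) + gcd(9,1) + gcd(1,19) = 2+1+3+1+1 = 8.
Pick's theorem gives I = A − B/2 + 1 = 390 − 8/2 + 1 = 387.

387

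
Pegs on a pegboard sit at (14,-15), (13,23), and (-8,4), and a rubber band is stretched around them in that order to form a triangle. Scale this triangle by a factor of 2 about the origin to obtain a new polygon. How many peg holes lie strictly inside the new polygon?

1632

The shoelace formula gives twice the area as |[14·23 − 13·(-15)] + [13·4 − (-8)·23] + [(-8)·(-15) − 14·4]| = 817, so the area is 408.5.
The number of boundary lattice points is Σ gcd(|Δx|,|Δy|) = gcd(1,38) + gcd(21,19) + gcd(22,19) = 1+1+1 = 3.
Scaling by 2 multiplies the area by 2² = 4 (so the new area is 1634) and multiplies the boundary lattice-point count by 2, giving 6.
By Pick's theorem, the interior count of the dilated polygon is 1634 − 6/2 + 1 = 1632.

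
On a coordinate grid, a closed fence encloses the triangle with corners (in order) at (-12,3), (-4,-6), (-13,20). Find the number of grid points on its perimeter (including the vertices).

3

Summing gcd(|Δx|,|Δy|) over the edges gives the boundary count: gcd(8,9) + gcd(9,26) + gcd(1,17) = 1+1+1 = 3.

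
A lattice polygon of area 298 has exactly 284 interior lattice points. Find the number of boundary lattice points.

30

Pick's theorem gives A = I + B/2 − 1, so B = 2(A − I + 1) = 2(298 − 284 + 1) = 30.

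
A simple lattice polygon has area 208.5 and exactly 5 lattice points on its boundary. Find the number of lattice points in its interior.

From Pick's theorem, I = A − B/2 + 1 = 208.5 − 5/2 + 1 = 207.

207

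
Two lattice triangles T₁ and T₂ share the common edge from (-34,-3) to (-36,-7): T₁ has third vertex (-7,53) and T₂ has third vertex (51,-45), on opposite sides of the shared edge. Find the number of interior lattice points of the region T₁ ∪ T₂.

The union is the simple quadrilateral with vertices (-34,-3), (-7,53), (-36,-7), (51,-45) in order.
Using the shoelace formula, 2A = |((-34)·53 − (-7)·(-3)) + ((-7)·(-7) − (-36)·53) + ((-36)·(-45) − 51·(-7)) + (51·(-3) − (-34)·(-45))| = 428, so the area is 214.
The number of boundary lattice points is Σ gcd(|Δx|,|Δy|) = gcd(27,56) + gcd(29,60) + gcd(87,38) + gcd(85,42) = 1+1+1+1 = 4.
By Pick's theorem I = A − B/2 + 1 = 214 − 4/2 + 1 = 213.

213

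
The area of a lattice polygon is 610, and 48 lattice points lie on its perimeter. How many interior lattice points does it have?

587

From Pick's theorem, I = A − B/2 + 1 = 610 − 48/2 + 1 = 587.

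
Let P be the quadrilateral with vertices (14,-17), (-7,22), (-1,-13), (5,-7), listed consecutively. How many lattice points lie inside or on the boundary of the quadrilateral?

The shoelace formula gives twice the area as |[14·22 − (-7)·(-17)] + [(-7)·(-13) − (-1)·22] + [(-1)·(-7) − 5·(-13)] + [5·(-17) − 14·(-7)]| = 387, so the area is 193.5.
The number of boundary lattice points is Σ gcd(|Δx|,|Δy|) = gcd(21,39) + gcd(6,35) + gcd(6,6) + gcd(9,10) = 3+1+6+1 = 11.
Pick's theorem gives I = A − B/2 + 1 = 193.5 − 11/2 + 1 = 189, so the closed region contains I + B = 189 + 11 = 200 lattice points.

200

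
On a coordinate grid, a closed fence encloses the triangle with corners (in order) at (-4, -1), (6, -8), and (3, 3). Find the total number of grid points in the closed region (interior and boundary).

The shoelace formula gives twice the area as |((-4)·(-8) − 6·(-1)) + (6·3 − 3·(-8)) + (3·(-1) − (-4)·3)| = 89, so the area is 44.5.
The number of boundary lattice points is Σ gcd(|Δx|,|Δy|) = gcd(10,7) + gcd(3,11) + gcd(7,4) = 1+1+1 = 3.
Pick's theorem gives I = A − B/2 + 1 = 44.5 − 3/2 + 1 = 44, so the closed region contains I + B = 44 + 3 = 47 lattice points.

47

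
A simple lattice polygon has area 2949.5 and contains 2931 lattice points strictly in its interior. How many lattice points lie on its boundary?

Pick's theorem gives A = I + B/2 − 1, so B = 2(A − I + 1) = 2(2949.5 − 2931 + 1) = 39.

39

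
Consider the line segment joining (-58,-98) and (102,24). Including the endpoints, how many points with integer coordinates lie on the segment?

The number of lattice points on a segment between lattice points is gcd(|Δx|,|Δy|) + 1 = gcd(160,122) + 1 = 2 + 1 = 3.

3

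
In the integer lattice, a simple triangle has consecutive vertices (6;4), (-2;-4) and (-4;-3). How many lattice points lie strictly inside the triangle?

Using the shoelace formula, 2A = |[6·(-4) − (-2)·4] + [(-2)·(-3) − (-4)·(-4)] + [(-4)·4 − 6·(-3)]| = 24, so the area is 12.
Along each edge there are gcd(|Δx|,|Δy|)+1 lattice points, so counting each shared vertex once the boundary has gcd(8,8) + gcd(2,1) + gcd(10,7) = 8+1+1 = 10.
Pick's theorem gives I = A − B/2 + 1 = 12 − 10/2 + 1 = 8.

8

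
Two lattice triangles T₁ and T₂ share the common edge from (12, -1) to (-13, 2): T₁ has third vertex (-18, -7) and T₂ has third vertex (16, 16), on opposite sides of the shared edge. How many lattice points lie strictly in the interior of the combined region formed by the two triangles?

335

The union is the simple quadrilateral with vertices (12, -1), (-18, -7), (-13, 2), (16, 16) in order.
By the shoelace formula, twice the signed area is |[12·(-7) − (-18)·(-1)] + [(-18)·2 − (-13)·(-7)] + [(-13)·16 − 16·2] + [16·(-1) − 12·16]| = 677, so the area is 338.5.
The number of boundary lattice points is Σ gcd(|Δx|,|Δy|) = gcd(30,6) + gcd(5,9) + gcd(29,14) + gcd(4,17) = 6+1+1+1 = 9.
By Pick's theorem I = A − B/2 + 1 = 338.5 − 9/2 + 1 = 335.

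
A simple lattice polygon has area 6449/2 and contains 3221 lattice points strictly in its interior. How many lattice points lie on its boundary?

9

Pick's theorem gives A = I + B/2 − 1, so B = 2(A − I + 1) = 2(6449/2 − 3221 + 1) = 9.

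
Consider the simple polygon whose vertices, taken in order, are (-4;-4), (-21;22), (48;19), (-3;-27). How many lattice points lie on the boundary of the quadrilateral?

6

The number of boundary lattice points is Σ gcd(|Δx|,|Δy|) = gcd(17,26) + gcd(69,3) + gcd(51,46) + gcd(1,23) = 1+3+1+1 = 6.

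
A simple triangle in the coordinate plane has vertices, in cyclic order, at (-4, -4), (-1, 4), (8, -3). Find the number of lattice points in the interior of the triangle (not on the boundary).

46

By the shoelace formula, twice the signed area is |[(-4)·4 − (-1)·(-4)] + [(-1)·(-3) − 8·4] + [8·(-4) − (-4)·(-3)]| = 93, so the area is 93/2.
The number of boundary lattice points is Σ gcd(|Δx|,|Δy|) = gcd(3,8) + gcd(9,7) + gcd(12,1) = 1+1+1 = 3.
By Pick's theorem A = I + B/2 − 1, so I = 93/2 − 3/2 + 1 = 46.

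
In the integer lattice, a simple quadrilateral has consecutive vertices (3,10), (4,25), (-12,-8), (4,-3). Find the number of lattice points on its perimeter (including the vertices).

4

The number of boundary lattice points is Σ gcd(|Δx|,|Δy|) = gcd(1,15) + gcd(16,33) + gcd(16,5) + gcd(1,13) = 1+1+1+1 = 4.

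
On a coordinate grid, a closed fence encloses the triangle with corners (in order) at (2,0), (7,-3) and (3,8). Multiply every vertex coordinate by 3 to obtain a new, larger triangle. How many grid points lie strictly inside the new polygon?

By the shoelace formula, twice the signed area is |[2·(-3) − 7·0] + [7·8 − 3·(-3)] + [3·0 − 2·8]| = 43, so the area is 21.5.
Summing gcd(|Δx|,|Δy|) over the edges gives the boundary count: gcd(5,3) + gcd(4,11) + gcd(1,8) = 1+1+1 = 3.
Scaling by 3 multiplies the area by 3² = 9 (so the new area is 193.5) and multiplies the boundary lattice-point count by 3, giving 9.
By Pick's theorem, the interior count of the dilated polygon is 193.5 − 9/2 + 1 = 190.

190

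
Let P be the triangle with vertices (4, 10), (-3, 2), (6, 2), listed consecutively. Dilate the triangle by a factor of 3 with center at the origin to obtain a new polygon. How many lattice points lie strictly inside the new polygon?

307

By the shoelace formula, twice the signed area is |[4·2 − (-3)·10] + [(-3)·2 − 6·2] + [6·10 − 4·2]| = 72, so the area is 36.
Along each edge there are gcd(|Δx|,|Δy|)+1 lattice points, so counting each shared vertex once the boundary has gcd(7,8) + gcd(9,0) + gcd(2,8) = 1+9+2 = 12.
Scaling by 3 multiplies the area by 3² = 9 (so the new area is 324) and multiplies the boundary lattice-point count by 3, giving 36.
By Pick's theorem, the interior count of the dilated polygon is 324 − 36/2 + 1 = 307.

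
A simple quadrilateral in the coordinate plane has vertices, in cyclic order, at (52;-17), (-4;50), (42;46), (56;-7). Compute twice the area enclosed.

3210

Using the shoelace formula, 2A = |[52·50 − (-4)·(-17)] + [(-4)·46 − 42·50] + [42·(-7) − 56·46] + [56·(-17) − 52·(-7)]| = 3210, so the area is 1605.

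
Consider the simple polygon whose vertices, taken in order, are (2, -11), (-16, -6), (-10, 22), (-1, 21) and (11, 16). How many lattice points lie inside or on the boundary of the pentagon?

The shoelace formula gives twice the area as |(2·(-6) − (-16)·(-11)) + ((-16)·22 − (-10)·(-6)) + ((-10)·21 − (-1)·22) + ((-1)·16 − 11·21) + (11·(-11) − 2·16)| = 1188, so the area is 594.
Summing gcd(|Δx|,|Δy|) over the edges gives the boundary count: gcd(18,5) + gcd(6,28) + gcd(9,1) + gcd(12,5) + gcd(9,27) = 1+2+1+1+9 = 14.
Pick's theorem gives I = A − B/2 + 1 = 594 − 14/2 + 1 = 588, so the closed region contains I + B = 588 + 14 = 602 lattice points.

602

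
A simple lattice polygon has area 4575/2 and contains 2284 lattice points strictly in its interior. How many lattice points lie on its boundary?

Pick's theorem gives A = I + B/2 − 1, so B = 2(A − I + 1) = 2(4575/2 − 2284 + 1) = 9.

9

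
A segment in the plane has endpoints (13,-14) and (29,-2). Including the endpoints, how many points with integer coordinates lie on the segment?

5

The number of lattice points on a segment between lattice points is gcd(|Δx|,|Δy|) + 1 = gcd(16,12) + 1 = 4 + 1 = 5.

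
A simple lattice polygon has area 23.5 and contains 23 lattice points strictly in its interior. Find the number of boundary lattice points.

3

Pick's theorem gives A = I + B/2 − 1, so B = 2(A − I + 1) = 2(23.5 − 23 + 1) = 3.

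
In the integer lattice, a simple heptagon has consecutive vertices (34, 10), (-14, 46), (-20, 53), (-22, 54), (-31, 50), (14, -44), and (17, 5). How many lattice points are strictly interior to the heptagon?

2004

By the shoelace formula, twice the signed area is |[34·46 − (-14)·10] + [(-14)·53 − (-20)·46] + [(-20)·54 − (-22)·53] + [(-22)·50 − (-31)·54] + [(-31)·(-44) − 14·50] + [14·5 − 17·(-44)] + [17·10 − 34·5]| = 4024, so the area is 2012.
Along each edge there are gcd(|Δx|,|Δy|)+1 lattice points, so counting each shared vertex once the boundary has gcd(48,36) + gcd(6,7) + gcd(2,1) + gcd(9,4) + gcd(45,94) + gcd(3,49) + gcd(17,5) = 12+1+1+1+1+1+1 = 18.
By Pick's theorem A = I + B/2 − 1, so I = 2012 − 18/2 + 1 = 2004.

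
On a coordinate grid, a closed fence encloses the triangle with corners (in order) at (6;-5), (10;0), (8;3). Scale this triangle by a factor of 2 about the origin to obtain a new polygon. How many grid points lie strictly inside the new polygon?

By the shoelace formula, twice the signed area is |(6·0 − 10·(-5)) + (10·3 − 8·0) + (8·(-5) − 6·3)| = 22, so the area is 11.
Summing gcd(|Δx|,|Δy|) over the edges gives the boundary count: gcd(4,5) + gcd(2,3) + gcd(2,8) = 1+1+2 = 4.
Scaling by 2 multiplies the area by 2² = 4 (so the new area is 44) and multiplies the boundary lattice-point count by 2, giving 8.
By Pick's theorem, the interior count of the dilated polygon is 44 − 8/2 + 1 = 41.

41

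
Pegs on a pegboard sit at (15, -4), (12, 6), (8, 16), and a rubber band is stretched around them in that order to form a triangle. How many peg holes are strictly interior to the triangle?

The shoelace formula gives twice the area as |[15·6 − 12·(-4)] + [12·16 − 8·6] + [8·(-4) − 15·16]| = 10, so the area is 5.
Along each edge there are gcd(|Δx|,|Δy|)+1 lattice points, so counting each shared vertex once the boundary has gcd(3,10) + gcd(4,10) + gcd(7,20) = 1+2+1 = 4.
Pick's theorem gives I = A − B/2 + 1 = 5 − 4/2 + 1 = 4.

4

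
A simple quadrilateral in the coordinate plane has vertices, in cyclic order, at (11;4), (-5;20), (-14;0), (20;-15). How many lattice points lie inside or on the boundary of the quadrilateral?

By the shoelace formula, twice the signed area is |(11·20 − (-5)·4) + ((-5)·0 − (-14)·20) + ((-14)·(-15) − 20·0) + (20·4 − 11·(-15))| = 975, so the area is 487.5.
Summing gcd(|Δx|,|Δy|) over the edges gives the boundary count: gcd(16,16) + gcd(9,20) + gcd(34,15) + gcd(9,19) = 16+1+1+1 = 19.
Pick's theorem gives I = A − B/2 + 1 = 487.5 − 19/2 + 1 = 479, so the closed region contains I + B = 479 + 19 = 498 lattice points.

498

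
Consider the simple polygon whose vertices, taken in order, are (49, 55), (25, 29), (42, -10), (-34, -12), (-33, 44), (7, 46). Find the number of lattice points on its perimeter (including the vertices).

11

Summing gcd(|Δx|,|Δy|) over the edges gives the boundary count: gcd(24,26) + gcd(17,39) + gcd(76,2) + gcd(1,56) + gcd(40,2) + gcd(42,9) = 2+1+2+1+2+3 = 11.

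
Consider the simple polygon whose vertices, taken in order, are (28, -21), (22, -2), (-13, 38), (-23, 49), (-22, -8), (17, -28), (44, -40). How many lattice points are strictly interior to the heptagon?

2102

Using the shoelace formula, 2A = |[28·(-2) − 22·(-21)] + [22·38 − (-13)·(-2)] + [(-13)·49 − (-23)·38] + [(-23)·(-8) − (-22)·49] + [(-22)·(-28) − 17·(-8)] + [17·(-40) − 44·(-28)] + [44·(-21) − 28·(-40)]| = 4215, so the area is 2107.5.
Summing gcd(|Δx|,|Δy|) over the edges gives the boundary count: gcd(6,19) + gcd(35,40) + gcd(10,11) + gcd(1,57) + gcd(39,20) + gcd(27,12) + gcd(16,19) = 1+5+1+1+1+3+1 = 13.
Pick's theorem gives I = A − B/2 + 1 = 2107.5 − 13/2 + 1 = 2102.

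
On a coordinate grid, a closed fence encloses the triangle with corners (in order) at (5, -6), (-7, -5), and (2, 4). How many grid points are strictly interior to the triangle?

The shoelace formula gives twice the area as |[5·(-5) − (-7)·(-6)] + [(-7)·4 − 2·(-5)] + [2·(-6) − 5·4]| = 117, so the area is 58.5.
Summing gcd(|Δx|,|Δy|) over the edges gives the boundary count: gcd(12,1) + gcd(9,9) + gcd(3,10) = 1+9+1 = 11.
By Pick's theorem A = I + B/2 − 1, so I = 58.5 − 11/2 + 1 = 54.

54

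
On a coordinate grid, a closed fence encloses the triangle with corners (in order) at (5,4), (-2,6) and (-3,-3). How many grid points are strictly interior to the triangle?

32

By the shoelace formula, twice the signed area is |[5·6 − (-2)·4] + [(-2)·(-3) − (-3)·6] + [(-3)·4 − 5·(-3)]| = 65, so the area is 32.5.
The number of boundary lattice points is Σ gcd(|Δx|,|Δy|) = gcd(7,2) + gcd(1,9) + gcd(8,7) = 1+1+1 = 3.
By Pick's theorem A = I + B/2 − 1, so I = 32.5 − 3/2 + 1 = 32.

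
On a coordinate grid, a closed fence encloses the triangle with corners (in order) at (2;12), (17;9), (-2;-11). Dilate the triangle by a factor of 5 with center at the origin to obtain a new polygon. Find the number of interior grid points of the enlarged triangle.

4451

The shoelace formula gives twice the area as |(2·9 − 17·12) + (17·(-11) − (-2)·9) + ((-2)·12 − 2·(-11))| = 357, so the area is 178.5.
Summing gcd(|Δx|,|Δy|) over the edges gives the boundary count: gcd(15,3) + gcd(19,20) + gcd(4,23) = 3+1+1 = 5.
Scaling by 5 multiplies the area by 5² = 25 (so the new area is 4462.5) and multiplies the boundary lattice-point count by 5, giving 25.
By Pick's theorem, the interior count of the dilated polygon is 4462.5 − 25/2 + 1 = 4451.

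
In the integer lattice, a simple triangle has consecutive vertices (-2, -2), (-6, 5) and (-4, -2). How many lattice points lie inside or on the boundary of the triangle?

10

By the shoelace formula, twice the signed area is |((-2)·5 − (-6)·(-2)) + ((-6)·(-2) − (-4)·5) + ((-4)·(-2) − (-2)·(-2))| = 14, so the area is 7.
The number of boundary lattice points is Σ gcd(|Δx|,|Δy|) = gcd(4,7) + gcd(2,7) + gcd(2,0) = 1+1+2 = 4.
Pick's theorem gives I = A − B/2 + 1 = 7 − 4/2 + 1 = 6, so the closed region contains I + B = 6 + 4 = 10 lattice points.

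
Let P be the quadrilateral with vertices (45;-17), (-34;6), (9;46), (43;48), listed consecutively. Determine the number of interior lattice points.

Using the shoelace formula, 2A = |[45·6 − (-34)·(-17)] + [(-34)·46 − 9·6] + [9·48 − 43·46] + [43·(-17) − 45·48]| = 6363, so the area is 6363/2.
Along each edge there are gcd(|Δx|,|Δy|)+1 lattice points, so counting each shared vertex once the boundary has gcd(79,23) + gcd(43,40) + gcd(34,2) + gcd(2,65) = 1+1+2+1 = 5.
Pick's theorem gives I = A − B/2 + 1 = 6363/2 − 5/2 + 1 = 3180.

3180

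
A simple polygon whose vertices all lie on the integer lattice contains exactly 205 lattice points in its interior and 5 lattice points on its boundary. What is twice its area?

413

By Pick's theorem, A = I + B/2 − 1 = 205 + 5/2 − 1 = 413/2.
Hence 2A = 413.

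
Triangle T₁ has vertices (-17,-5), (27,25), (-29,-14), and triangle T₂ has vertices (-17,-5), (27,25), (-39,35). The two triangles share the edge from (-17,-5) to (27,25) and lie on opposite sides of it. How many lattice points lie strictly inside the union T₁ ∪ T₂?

The union is the simple quadrilateral with vertices (-17,-5), (-29,-14), (27,25), (-39,35) in order.
The shoelace formula gives twice the area as |[(-17)·(-14) − (-29)·(-5)] + [(-29)·25 − 27·(-14)] + [27·35 − (-39)·25] + [(-39)·(-5) − (-17)·35]| = 2456, so the area is 1228.
Along each edge there are gcd(|Δx|,|Δy|)+1 lattice points, so counting each shared vertex once the boundary has gcd(12,9) + gcd(56,39) + gcd(66,10) + gcd(22,40) = 3+1+2+2 = 8.
By Pick's theorem I = A − B/2 + 1 = 1228 − 8/2 + 1 = 1225.

1225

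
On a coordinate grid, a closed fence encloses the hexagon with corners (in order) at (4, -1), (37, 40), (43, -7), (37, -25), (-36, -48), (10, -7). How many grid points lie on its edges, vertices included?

The number of boundary lattice points is Σ gcd(|Δx|,|Δy|) = gcd(33,41) + gcd(6,47) + gcd(6,18) + gcd(73,23) + gcd(46,41) + gcd(6,6) = 1+1+6+1+1+6 = 16.

16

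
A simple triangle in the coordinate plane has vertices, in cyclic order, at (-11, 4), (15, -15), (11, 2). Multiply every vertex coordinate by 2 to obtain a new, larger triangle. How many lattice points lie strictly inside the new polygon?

729

The shoelace formula gives twice the area as |[(-11)·(-15) − 15·4] + [15·2 − 11·(-15)] + [11·4 − (-11)·2]| = 366, so the area is 183.
Summing gcd(|Δx|,|Δy|) over the edges gives the boundary count: gcd(26,19) + gcd(4,17) + gcd(22,2) = 1+1+2 = 4.
Scaling by 2 multiplies the area by 2² = 4 (so the new area is 732) and multiplies the boundary lattice-point count by 2, giving 8.
By Pick's theorem, the interior count of the dilated polygon is 732 − 8/2 + 1 = 729.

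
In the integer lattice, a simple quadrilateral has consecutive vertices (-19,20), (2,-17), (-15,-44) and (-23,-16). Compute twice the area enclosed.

1596

The shoelace formula gives twice the area as |((-19)·(-17) − 2·20) + (2·(-44) − (-15)·(-17)) + ((-15)·(-16) − (-23)·(-44)) + ((-23)·20 − (-19)·(-16))| = 1596, so the area is 798.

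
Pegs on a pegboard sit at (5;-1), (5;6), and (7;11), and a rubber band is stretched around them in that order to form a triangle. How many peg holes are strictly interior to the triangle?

By the shoelace formula, twice the signed area is |(5·6 − 5·(-1)) + (5·11 − 7·6) + (7·(-1) − 5·11)| = 14, so the area is 7.
Along each edge there are gcd(|Δx|,|Δy|)+1 lattice points, so counting each shared vertex once the boundary has gcd(0,7) + gcd(2,5) + gcd(2,12) = 7+1+2 = 10.
Pick's theorem gives I = A − B/2 + 1 = 7 − 10/2 + 1 = 3.

3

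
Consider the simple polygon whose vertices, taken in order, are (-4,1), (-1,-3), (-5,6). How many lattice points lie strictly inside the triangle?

Using the shoelace formula, 2A = |[(-4)·(-3) − (-1)·1] + [(-1)·6 − (-5)·(-3)] + [(-5)·1 − (-4)·6]| = 11, so the area is 11/2.
The number of boundary lattice points is Σ gcd(|Δx|,|Δy|) = gcd(3,4) + gcd(4,9) + gcd(1,5) = 1+1+1 = 3.
Pick's theorem gives I = A − B/2 + 1 = 11/2 − 3/2 + 1 = 5.

5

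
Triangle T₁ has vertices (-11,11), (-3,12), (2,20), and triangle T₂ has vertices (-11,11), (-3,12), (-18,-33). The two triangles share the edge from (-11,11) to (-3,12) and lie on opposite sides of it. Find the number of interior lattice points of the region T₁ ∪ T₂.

194

The union is the simple quadrilateral with vertices (-11,11), (2,20), (-3,12), (-18,-33) in order.
By the shoelace formula, twice the signed area is |[(-11)·20 − 2·11] + [2·12 − (-3)·20] + [(-3)·(-33) − (-18)·12] + [(-18)·11 − (-11)·(-33)]| = 404, so the area is 202.
The number of boundary lattice points is Σ gcd(|Δx|,|Δy|) = gcd(13,9) + gcd(5,8) + gcd(15,45) + gcd(7,44) = 1+1+15+1 = 18.
By Pick's theorem I = A − B/2 + 1 = 202 − 18/2 + 1 = 194.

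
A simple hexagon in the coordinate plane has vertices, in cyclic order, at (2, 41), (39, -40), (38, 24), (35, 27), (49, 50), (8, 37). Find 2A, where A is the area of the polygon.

3057

The shoelace formula gives twice the area as |(2·(-40) − 39·41) + (39·24 − 38·(-40)) + (38·27 − 35·24) + (35·50 − 49·27) + (49·37 − 8·50) + (8·41 − 2·37)| = 3057, so the area is 3057/2.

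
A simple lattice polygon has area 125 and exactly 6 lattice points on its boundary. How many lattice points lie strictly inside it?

Pick's theorem A = I + B/2 − 1 rearranges to I = A − B/2 + 1 = 125 − 6/2 + 1 = 123.

123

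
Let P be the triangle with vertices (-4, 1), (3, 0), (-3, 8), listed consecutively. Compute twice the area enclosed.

50

By the shoelace formula, twice the signed area is |((-4)·0 − 3·1) + (3·8 − (-3)·0) + ((-3)·1 − (-4)·8)| = 50, so the area is 25.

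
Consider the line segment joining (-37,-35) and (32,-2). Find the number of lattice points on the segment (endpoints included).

4

The number of lattice points on a segment between lattice points is gcd(|Δx|,|Δy|) + 1 = gcd(69,33) + 1 = 3 + 1 = 4.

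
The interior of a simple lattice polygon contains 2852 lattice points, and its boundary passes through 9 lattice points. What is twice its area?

5711

Pick's theorem states A = I + B/2 − 1, so A = 2852 + 9/2 − 1 = 5711/2.
Hence 2A = 5711.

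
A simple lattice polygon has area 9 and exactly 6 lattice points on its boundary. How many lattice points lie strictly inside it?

From Pick's theorem, I = A − B/2 + 1 = 9 − 6/2 + 1 = 7.

7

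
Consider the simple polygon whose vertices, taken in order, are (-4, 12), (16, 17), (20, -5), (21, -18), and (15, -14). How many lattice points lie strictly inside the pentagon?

Using the shoelace formula, 2A = |((-4)·17 − 16·12) + (16·(-5) − 20·17) + (20·(-18) − 21·(-5)) + (21·(-14) − 15·(-18)) + (15·12 − (-4)·(-14))| = 835, so the area is 417.5.
The number of boundary lattice points is Σ gcd(|Δx|,|Δy|) = gcd(20,5) + gcd(4,22) + gcd(1,13) + gcd(6,4) + gcd(19,26) = 5+2+1+2+1 = 11.
By Pick's theorem A = I + B/2 − 1, so I = 417.5 − 11/2 + 1 = 413.

413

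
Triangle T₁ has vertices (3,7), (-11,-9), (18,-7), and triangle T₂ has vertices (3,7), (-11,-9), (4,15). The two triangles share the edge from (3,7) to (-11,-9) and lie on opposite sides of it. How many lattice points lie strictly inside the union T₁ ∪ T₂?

The union is the simple quadrilateral with vertices (3,7), (18,-7), (-11,-9), (4,15) in order.
Using the shoelace formula, 2A = |(3·(-7) − 18·7) + (18·(-9) − (-11)·(-7)) + ((-11)·15 − 4·(-9)) + (4·7 − 3·15)| = 532, so the area is 266.
The number of boundary lattice points is Σ gcd(|Δx|,|Δy|) = gcd(15,14) + gcd(29,2) + gcd(15,24) + gcd(1,8) = 1+1+3+1 = 6.
By Pick's theorem I = A − B/2 + 1 = 266 − 6/2 + 1 = 264.

264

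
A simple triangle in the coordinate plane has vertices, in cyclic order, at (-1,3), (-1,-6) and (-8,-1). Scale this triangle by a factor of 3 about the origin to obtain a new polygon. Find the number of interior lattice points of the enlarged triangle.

Using the shoelace formula, 2A = |((-1)·(-6) − (-1)·3) + ((-1)·(-1) − (-8)·(-6)) + ((-8)·3 − (-1)·(-1))| = 63, so the area is 31.5.
Summing gcd(|Δx|,|Δy|) over the edges gives the boundary count: gcd(0,9) + gcd(7,5) + gcd(7,4) = 9+1+1 = 11.
Scaling by 3 multiplies the area by 3² = 9 (so the new area is 283.5) and multiplies the boundary lattice-point count by 3, giving 33.
By Pick's theorem, the interior count of the dilated polygon is 283.5 − 33/2 + 1 = 268.

268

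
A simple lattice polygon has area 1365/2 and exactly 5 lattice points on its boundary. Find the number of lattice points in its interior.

681

Pick's theorem A = I + B/2 − 1 rearranges to I = A − B/2 + 1 = 1365/2 − 5/2 + 1 = 681.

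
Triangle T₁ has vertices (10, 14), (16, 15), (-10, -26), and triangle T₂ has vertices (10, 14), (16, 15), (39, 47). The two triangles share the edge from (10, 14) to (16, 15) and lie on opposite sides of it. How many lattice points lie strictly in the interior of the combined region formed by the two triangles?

The union is the simple quadrilateral with vertices (10, 14), (-10, -26), (16, 15), (39, 47) in order.
By the shoelace formula, twice the signed area is |(10·(-26) − (-10)·14) + ((-10)·15 − 16·(-26)) + (16·47 − 39·15) + (39·14 − 10·47)| = 389, so the area is 389/2.
Summing gcd(|Δx|,|Δy|) over the edges gives the boundary count: gcd(20,40) + gcd(26,41) + gcd(23,32) + gcd(29,33) = 20+1+1+1 = 23.
By Pick's theorem I = A − B/2 + 1 = 389/2 − 23/2 + 1 = 184.

184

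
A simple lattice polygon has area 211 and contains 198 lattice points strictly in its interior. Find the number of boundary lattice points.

28

Pick's theorem gives A = I + B/2 − 1, so B = 2(A − I + 1) = 2(211 − 198 + 1) = 28.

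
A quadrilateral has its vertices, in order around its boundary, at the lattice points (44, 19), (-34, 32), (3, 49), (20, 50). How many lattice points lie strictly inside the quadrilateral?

By the shoelace formula, twice the signed area is |[44·32 − (-34)·19] + [(-34)·49 − 3·32] + [3·50 − 20·49] + [20·19 − 44·50]| = 2358, so the area is 1179.
Summing gcd(|Δx|,|Δy|) over the edges gives the boundary count: gcd(78,13) + gcd(37,17) + gcd(17,1) + gcd(24,31) = 13+1+1+1 = 16.
By Pick's theorem A = I + B/2 − 1, so I = 1179 − 16/2 + 1 = 1172.

1172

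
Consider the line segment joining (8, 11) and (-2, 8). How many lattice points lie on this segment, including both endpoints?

2

The number of lattice points on a segment between lattice points is gcd(|Δx|,|Δy|) + 1 = gcd(10,3) + 1 = 1 + 1 = 2.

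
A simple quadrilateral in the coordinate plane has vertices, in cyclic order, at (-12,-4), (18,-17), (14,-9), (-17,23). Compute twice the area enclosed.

865

By the shoelace formula, twice the signed area is |((-12)·(-17) − 18·(-4)) + (18·(-9) − 14·(-17)) + (14·23 − (-17)·(-9)) + ((-17)·(-4) − (-12)·23)| = 865, so the area is 865/2.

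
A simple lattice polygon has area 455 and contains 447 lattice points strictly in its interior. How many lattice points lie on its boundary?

18

Pick's theorem gives A = I + B/2 − 1, so B = 2(A − I + 1) = 2(455 − 447 + 1) = 18.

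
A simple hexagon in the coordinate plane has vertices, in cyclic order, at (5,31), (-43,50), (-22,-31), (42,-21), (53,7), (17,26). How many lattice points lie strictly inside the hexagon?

4418

The shoelace formula gives twice the area as |[5·50 − (-43)·31] + [(-43)·(-31) − (-22)·50] + [(-22)·(-21) − 42·(-31)] + [42·7 − 53·(-21)] + [53·26 − 17·7] + [17·31 − 5·26]| = 8843, so the area is 8843/2.
Summing gcd(|Δx|,|Δy|) over the edges gives the boundary count: gcd(48,19) + gcd(21,81) + gcd(64,10) + gcd(11,28) + gcd(36,19) + gcd(12,5) = 1+3+2+1+1+1 = 9.
By Pick's theorem A = I + B/2 − 1, so I = 8843/2 − 9/2 + 1 = 4418.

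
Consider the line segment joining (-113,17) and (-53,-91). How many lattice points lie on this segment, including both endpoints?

The number of lattice points on a segment between lattice points is gcd(|Δx|,|Δy|) + 1 = gcd(60,108) + 1 = 12 + 1 = 13.

13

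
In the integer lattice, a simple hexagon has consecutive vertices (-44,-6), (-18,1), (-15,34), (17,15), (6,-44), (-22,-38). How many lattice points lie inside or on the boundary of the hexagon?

2569

By the shoelace formula, twice the signed area is |[(-44)·1 − (-18)·(-6)] + [(-18)·34 − (-15)·1] + [(-15)·15 − 17·34] + [17·(-44) − 6·15] + [6·(-38) − (-22)·(-44)] + [(-22)·(-6) − (-44)·(-38)]| = 5126, so the area is 2563.
Summing gcd(|Δx|,|Δy|) over the edges gives the boundary count: gcd(26,7) + gcd(3,33) + gcd(32,19) + gcd(11,59) + gcd(28,6) + gcd(22,32) = 1+3+1+1+2+2 = 10.
Pick's theorem gives I = A − B/2 + 1 = 2563 − 10/2 + 1 = 2559, so the closed region contains I + B = 2559 + 10 = 2569 lattice points.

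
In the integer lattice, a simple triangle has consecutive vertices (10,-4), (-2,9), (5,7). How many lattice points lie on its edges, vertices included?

Along each edge there are gcd(|Δx|,|Δy|)+1 lattice points, so counting each shared vertex once the boundary has gcd(12,13) + gcd(7,2) + gcd(5,11) = 1+1+1 = 3.

3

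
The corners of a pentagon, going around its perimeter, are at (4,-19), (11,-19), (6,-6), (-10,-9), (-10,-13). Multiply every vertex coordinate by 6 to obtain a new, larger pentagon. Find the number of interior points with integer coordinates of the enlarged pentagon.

6238

Using the shoelace formula, 2A = |(4·(-19) − 11·(-19)) + (11·(-6) − 6·(-19)) + (6·(-9) − (-10)·(-6)) + ((-10)·(-13) − (-10)·(-9)) + ((-10)·(-19) − 4·(-13))| = 349, so the area is 349/2.
Summing gcd(|Δx|,|Δy|) over the edges gives the boundary count: gcd(7,0) + gcd(5,13) + gcd(16,3) + gcd(0,4) + gcd(14,6) = 7+1+1+4+2 = 15.
Scaling by 6 multiplies the area by 6² = 36 (so the new area is 6282) and multiplies the boundary lattice-point count by 6, giving 90.
By Pick's theorem, the interior count of the dilated polygon is 6282 − 90/2 + 1 = 6238.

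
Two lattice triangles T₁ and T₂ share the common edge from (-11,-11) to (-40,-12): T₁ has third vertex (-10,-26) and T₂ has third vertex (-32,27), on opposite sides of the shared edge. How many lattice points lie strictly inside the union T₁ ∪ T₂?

778

The union is the simple quadrilateral with vertices (-11,-11), (-10,-26), (-40,-12), (-32,27) in order.
Using the shoelace formula, 2A = |((-11)·(-26) − (-10)·(-11)) + ((-10)·(-12) − (-40)·(-26)) + ((-40)·27 − (-32)·(-12)) + ((-32)·(-11) − (-11)·27)| = 1559, so the area is 1559/2.
Along each edge there are gcd(|Δx|,|Δy|)+1 lattice points, so counting each shared vertex once the boundary has gcd(1,15) + gcd(30,14) + gcd(8,39) + gcd(21,38) = 1+2+1+1 = 5.
By Pick's theorem I = A − B/2 + 1 = 1559/2 − 5/2 + 1 = 778.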